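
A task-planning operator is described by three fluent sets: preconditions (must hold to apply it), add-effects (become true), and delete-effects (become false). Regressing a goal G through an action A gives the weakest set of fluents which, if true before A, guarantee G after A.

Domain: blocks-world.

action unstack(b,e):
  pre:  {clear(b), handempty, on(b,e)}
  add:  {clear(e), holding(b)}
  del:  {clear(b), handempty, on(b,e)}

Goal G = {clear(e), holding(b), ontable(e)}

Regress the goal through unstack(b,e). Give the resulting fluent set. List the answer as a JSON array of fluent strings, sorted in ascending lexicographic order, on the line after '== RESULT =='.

Regress:
  G ∩ del = {}  (empty — regression defined)
  G \ add = {clear(e), holding(b), ontable(e)} \ {clear(e), holding(b)} = {ontable(e)}
  ∪ pre   = {ontable(e)} ∪ {clear(b), handempty, on(b,e)}
          = {clear(b), handempty, on(b,e), ontable(e)}

== RESULT ==
["clear(b)", "handempty", "on(b,e)", "ontable(e)"]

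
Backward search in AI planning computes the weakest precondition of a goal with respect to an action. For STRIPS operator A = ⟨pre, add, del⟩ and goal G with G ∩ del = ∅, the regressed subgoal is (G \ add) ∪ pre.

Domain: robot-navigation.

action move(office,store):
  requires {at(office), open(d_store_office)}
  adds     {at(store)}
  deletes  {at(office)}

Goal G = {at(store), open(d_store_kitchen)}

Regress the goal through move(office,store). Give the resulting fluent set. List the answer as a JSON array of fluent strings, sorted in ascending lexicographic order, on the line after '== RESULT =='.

Regress:
  G ∩ del = {}  (empty — regression defined)
  G \ add = {at(store), open(d_store_kitchen)} \ {at(store)} = {open(d_store_kitchen)}
  ∪ pre   = {open(d_store_kitchen)} ∪ {at(office), open(d_store_office)}
          = {at(office), open(d_store_kitchen), open(d_store_office)}

== RESULT ==
["at(office)", "open(d_store_kitchen)", "open(d_store_office)"]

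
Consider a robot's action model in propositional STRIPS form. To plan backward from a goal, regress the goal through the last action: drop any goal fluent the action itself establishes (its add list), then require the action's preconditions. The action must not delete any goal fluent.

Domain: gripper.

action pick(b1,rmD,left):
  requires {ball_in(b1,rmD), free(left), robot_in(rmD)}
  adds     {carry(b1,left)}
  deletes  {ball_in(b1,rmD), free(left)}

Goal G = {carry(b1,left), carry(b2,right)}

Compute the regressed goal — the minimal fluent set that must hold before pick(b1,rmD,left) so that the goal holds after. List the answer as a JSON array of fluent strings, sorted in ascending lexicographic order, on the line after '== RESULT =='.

Compute (G \ add) ∪ pre:
  G ∩ del = {}  (empty — regression defined)
  G \ add = {carry(b1,left), carry(b2,right)} \ {carry(b1,left)} = {carry(b2,right)}
  ∪ pre   = {carry(b2,right)} ∪ {ball_in(b1,rmD), free(left), robot_in(rmD)}
          = {ball_in(b1,rmD), carry(b2,right), free(left), robot_in(rmD)}

== RESULT ==
["ball_in(b1,rmD)", "carry(b2,right)", "free(left)", "robot_in(rmD)"]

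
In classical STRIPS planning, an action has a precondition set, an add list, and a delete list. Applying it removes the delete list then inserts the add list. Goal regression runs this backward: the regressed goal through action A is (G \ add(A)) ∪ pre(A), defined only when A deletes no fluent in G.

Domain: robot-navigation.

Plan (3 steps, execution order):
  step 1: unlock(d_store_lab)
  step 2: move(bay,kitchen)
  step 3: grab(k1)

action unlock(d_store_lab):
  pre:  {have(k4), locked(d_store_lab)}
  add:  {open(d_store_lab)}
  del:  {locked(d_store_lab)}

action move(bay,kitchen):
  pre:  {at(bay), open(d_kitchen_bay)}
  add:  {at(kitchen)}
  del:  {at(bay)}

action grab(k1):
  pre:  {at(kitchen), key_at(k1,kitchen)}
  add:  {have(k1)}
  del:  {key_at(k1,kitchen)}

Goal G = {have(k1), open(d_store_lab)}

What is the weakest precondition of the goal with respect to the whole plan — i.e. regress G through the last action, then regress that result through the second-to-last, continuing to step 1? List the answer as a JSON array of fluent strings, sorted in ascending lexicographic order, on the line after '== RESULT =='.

Regress step by step:
  through step 3 (grab(k1)): drop {have(k1)}, keep {open(d_store_lab)}, require {at(kitchen), key_at(k1,kitchen)}
    → {at(kitchen), key_at(k1,kitchen), open(d_store_lab)}
  through step 2 (move(bay,kitchen)): drop {at(kitchen)}, keep {key_at(k1,kitchen), open(d_store_lab)}, require {at(bay), open(d_kitchen_bay)}
    → {at(bay), key_at(k1,kitchen), open(d_kitchen_bay), open(d_store_lab)}
  through step 1 (unlock(d_store_lab)): drop {open(d_store_lab)}, keep {at(bay), key_at(k1,kitchen), open(d_kitchen_bay)}, require {have(k4), locked(d_store_lab)}
    → {at(bay), have(k4), key_at(k1,kitchen), locked(d_store_lab), open(d_kitchen_bay)}

== RESULT ==
["at(bay)", "have(k4)", "key_at(k1,kitchen)", "locked(d_store_lab)", "open(d_kitchen_bay)"]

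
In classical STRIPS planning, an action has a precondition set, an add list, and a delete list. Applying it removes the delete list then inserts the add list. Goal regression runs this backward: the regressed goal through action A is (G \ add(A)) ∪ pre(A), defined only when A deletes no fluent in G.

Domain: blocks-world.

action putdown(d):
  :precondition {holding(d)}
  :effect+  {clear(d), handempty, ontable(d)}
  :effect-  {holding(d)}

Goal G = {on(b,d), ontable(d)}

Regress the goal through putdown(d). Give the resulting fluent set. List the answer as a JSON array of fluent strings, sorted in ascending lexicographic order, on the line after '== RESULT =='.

Compute (G \ add) ∪ pre:
  G ∩ del = {}  (empty — regression defined)
  G \ add = {on(b,d), ontable(d)} \ {clear(d), handempty, ontable(d)} = {on(b,d)}
  ∪ pre   = {on(b,d)} ∪ {holding(d)}
          = {holding(d), on(b,d)}

== RESULT ==
["holding(d)", "on(b,d)"]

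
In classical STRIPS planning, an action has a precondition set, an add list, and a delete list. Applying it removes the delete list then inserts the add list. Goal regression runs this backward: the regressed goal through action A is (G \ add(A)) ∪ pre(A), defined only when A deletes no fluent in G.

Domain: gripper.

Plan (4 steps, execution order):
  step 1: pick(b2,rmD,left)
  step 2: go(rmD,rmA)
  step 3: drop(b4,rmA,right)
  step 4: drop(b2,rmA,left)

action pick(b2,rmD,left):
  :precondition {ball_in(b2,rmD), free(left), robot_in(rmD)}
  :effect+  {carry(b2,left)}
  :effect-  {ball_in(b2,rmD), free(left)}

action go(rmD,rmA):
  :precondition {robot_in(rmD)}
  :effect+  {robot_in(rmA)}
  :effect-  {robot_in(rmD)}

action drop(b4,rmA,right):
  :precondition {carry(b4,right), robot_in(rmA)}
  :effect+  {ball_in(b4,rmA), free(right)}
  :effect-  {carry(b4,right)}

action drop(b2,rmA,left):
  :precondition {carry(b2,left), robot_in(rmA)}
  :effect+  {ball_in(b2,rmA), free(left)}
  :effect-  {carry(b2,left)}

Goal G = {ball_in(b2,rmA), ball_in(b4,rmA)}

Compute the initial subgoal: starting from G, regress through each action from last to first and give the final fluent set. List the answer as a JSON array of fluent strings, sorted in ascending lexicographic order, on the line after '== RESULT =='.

Regress step by step:
  through step 4 (drop(b2,rmA,left)): drop {ball_in(b2,rmA)}, keep {ball_in(b4,rmA)}, require {carry(b2,left), robot_in(rmA)}
    → {ball_in(b4,rmA), carry(b2,left), robot_in(rmA)}
  through step 3 (drop(b4,rmA,right)): drop {ball_in(b4,rmA)}, keep {carry(b2,left), robot_in(rmA)}, require {carry(b4,right), robot_in(rmA)}
    → {carry(b2,left), carry(b4,right), robot_in(rmA)}
  through step 2 (go(rmD,rmA)): drop {robot_in(rmA)}, keep {carry(b2,left), carry(b4,right)}, require {robot_in(rmD)}
    → {carry(b2,left), carry(b4,right), robot_in(rmD)}
  through step 1 (pick(b2,rmD,left)): drop {carry(b2,left)}, keep {carry(b4,right), robot_in(rmD)}, require {ball_in(b2,rmD), free(left), robot_in(rmD)}
    → {ball_in(b2,rmD), carry(b4,right), free(left), robot_in(rmD)}

== RESULT ==
["ball_in(b2,rmD)", "carry(b4,right)", "free(left)", "robot_in(rmD)"]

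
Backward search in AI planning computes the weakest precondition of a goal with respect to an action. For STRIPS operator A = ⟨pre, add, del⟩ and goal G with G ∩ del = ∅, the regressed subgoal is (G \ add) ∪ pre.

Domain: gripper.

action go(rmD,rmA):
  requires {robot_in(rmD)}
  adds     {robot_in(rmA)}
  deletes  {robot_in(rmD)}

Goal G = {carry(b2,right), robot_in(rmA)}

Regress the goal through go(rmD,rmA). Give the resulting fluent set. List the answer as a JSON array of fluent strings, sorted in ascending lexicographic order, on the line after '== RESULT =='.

Regress:
  G ∩ del = {}  (empty — regression defined)
  G \ add = {carry(b2,right), robot_in(rmA)} \ {robot_in(rmA)} = {carry(b2,right)}
  ∪ pre   = {carry(b2,right)} ∪ {robot_in(rmD)}
          = {carry(b2,right), robot_in(rmD)}

== RESULT ==
["carry(b2,right)", "robot_in(rmD)"]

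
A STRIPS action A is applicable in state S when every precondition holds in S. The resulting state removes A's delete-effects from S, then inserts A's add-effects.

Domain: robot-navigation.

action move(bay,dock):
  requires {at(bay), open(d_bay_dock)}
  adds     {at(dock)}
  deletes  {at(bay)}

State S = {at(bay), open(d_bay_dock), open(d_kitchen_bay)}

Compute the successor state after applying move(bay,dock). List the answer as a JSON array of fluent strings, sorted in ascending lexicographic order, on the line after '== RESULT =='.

Progress:
  pre ⊆ S: {at(bay), open(d_bay_dock)} ⊆ S  — applicable
  S \ del = {open(d_bay_dock), open(d_kitchen_bay)}
  ∪ add   = {at(dock), open(d_bay_dock), open(d_kitchen_bay)}

== RESULT ==
["at(dock)", "open(d_bay_dock)", "open(d_kitchen_bay)"]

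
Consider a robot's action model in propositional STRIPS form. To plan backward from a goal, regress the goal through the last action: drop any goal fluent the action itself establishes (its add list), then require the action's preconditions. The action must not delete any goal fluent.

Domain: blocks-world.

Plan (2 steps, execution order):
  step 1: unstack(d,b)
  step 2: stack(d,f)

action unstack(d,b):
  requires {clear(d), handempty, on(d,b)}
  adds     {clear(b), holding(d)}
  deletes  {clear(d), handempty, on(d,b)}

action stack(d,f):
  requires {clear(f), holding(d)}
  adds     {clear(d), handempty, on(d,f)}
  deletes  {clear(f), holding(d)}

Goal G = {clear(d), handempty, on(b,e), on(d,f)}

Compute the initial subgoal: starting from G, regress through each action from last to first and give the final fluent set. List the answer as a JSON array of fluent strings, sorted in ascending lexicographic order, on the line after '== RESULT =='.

Regress step by step:
  through step 2 (stack(d,f)): drop {clear(d), handempty, on(d,f)}, keep {on(b,e)}, require {clear(f), holding(d)}
    → {clear(f), holding(d), on(b,e)}
  through step 1 (unstack(d,b)): drop {holding(d)}, keep {clear(f), on(b,e)}, require {clear(d), handempty, on(d,b)}
    → {clear(d), clear(f), handempty, on(b,e), on(d,b)}

== RESULT ==
["clear(d)", "clear(f)", "handempty", "on(b,e)", "on(d,b)"]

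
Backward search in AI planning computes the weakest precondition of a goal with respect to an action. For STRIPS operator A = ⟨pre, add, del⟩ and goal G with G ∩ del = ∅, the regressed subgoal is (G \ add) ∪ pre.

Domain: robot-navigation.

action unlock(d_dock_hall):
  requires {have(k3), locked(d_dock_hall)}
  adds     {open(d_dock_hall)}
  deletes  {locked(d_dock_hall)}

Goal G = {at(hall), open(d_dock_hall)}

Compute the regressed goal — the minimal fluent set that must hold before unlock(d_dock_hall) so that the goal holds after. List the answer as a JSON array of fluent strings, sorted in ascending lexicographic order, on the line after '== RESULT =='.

Regress:
  G ∩ del = {}  (empty — regression defined)
  G \ add = {at(hall), open(d_dock_hall)} \ {open(d_dock_hall)} = {at(hall)}
  ∪ pre   = {at(hall)} ∪ {have(k3), locked(d_dock_hall)}
          = {at(hall), have(k3), locked(d_dock_hall)}

== RESULT ==
["at(hall)", "have(k3)", "locked(d_dock_hall)"]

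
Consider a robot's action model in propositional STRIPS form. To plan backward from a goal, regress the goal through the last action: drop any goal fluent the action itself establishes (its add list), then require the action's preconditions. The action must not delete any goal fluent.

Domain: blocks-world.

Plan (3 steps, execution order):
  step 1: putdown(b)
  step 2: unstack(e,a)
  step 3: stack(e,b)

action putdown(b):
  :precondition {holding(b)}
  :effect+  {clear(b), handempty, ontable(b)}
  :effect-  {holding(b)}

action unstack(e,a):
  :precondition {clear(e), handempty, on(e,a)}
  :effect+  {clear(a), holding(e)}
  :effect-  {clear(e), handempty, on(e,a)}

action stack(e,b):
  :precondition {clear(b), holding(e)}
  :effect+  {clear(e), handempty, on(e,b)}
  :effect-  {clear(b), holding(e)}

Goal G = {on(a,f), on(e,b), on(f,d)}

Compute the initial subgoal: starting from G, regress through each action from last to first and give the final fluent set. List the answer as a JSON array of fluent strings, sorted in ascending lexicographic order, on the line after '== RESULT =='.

Regress step by step:
  through step 3 (stack(e,b)): drop {on(e,b)}, keep {on(a,f), on(f,d)}, require {clear(b), holding(e)}
    → {clear(b), holding(e), on(a,f), on(f,d)}
  through step 2 (unstack(e,a)): drop {holding(e)}, keep {clear(b), on(a,f), on(f,d)}, require {clear(e), handempty, on(e,a)}
    → {clear(b), clear(e), handempty, on(a,f), on(e,a), on(f,d)}
  through step 1 (putdown(b)): drop {clear(b), handempty}, keep {clear(e), on(a,f), on(e,a), on(f,d)}, require {holding(b)}
    → {clear(e), holding(b), on(a,f), on(e,a), on(f,d)}

== RESULT ==
["clear(e)", "holding(b)", "on(a,f)", "on(e,a)", "on(f,d)"]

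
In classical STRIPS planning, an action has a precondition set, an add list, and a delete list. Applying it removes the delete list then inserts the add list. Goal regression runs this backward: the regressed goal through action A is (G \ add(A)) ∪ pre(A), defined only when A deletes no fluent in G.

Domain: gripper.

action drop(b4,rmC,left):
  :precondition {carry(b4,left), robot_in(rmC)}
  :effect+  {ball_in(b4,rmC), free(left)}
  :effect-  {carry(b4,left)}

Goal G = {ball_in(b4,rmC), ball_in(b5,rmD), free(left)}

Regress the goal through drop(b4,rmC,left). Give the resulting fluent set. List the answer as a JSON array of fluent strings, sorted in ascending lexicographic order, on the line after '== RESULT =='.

Compute (G \ add) ∪ pre:
  G ∩ del = {}  (empty — regression defined)
  G \ add = {ball_in(b4,rmC), ball_in(b5,rmD), free(left)} \ {ball_in(b4,rmC), free(left)} = {ball_in(b5,rmD)}
  ∪ pre   = {ball_in(b5,rmD)} ∪ {carry(b4,left), robot_in(rmC)}
          = {ball_in(b5,rmD), carry(b4,left), robot_in(rmC)}

== RESULT ==
["ball_in(b5,rmD)", "carry(b4,left)", "robot_in(rmC)"]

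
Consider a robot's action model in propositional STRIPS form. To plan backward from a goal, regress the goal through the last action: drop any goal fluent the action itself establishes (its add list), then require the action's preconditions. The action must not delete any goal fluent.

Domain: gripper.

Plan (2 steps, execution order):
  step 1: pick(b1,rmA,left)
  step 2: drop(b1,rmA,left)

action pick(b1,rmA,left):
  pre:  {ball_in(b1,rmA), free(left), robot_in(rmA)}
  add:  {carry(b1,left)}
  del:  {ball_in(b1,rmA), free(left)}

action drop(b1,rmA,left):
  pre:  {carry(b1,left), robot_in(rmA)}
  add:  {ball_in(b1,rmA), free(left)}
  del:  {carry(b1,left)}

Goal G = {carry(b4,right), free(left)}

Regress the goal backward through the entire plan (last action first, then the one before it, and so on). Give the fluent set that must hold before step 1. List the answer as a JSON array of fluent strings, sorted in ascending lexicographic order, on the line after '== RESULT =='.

Regress step by step:
  through step 2 (drop(b1,rmA,left)): drop {free(left)}, keep {carry(b4,right)}, require {carry(b1,left), robot_in(rmA)}
    → {carry(b1,left), carry(b4,right), robot_in(rmA)}
  through step 1 (pick(b1,rmA,left)): drop {carry(b1,left)}, keep {carry(b4,right), robot_in(rmA)}, require {ball_in(b1,rmA), free(left), robot_in(rmA)}
    → {ball_in(b1,rmA), carry(b4,right), free(left), robot_in(rmA)}

== RESULT ==
["ball_in(b1,rmA)", "carry(b4,right)", "free(left)", "robot_in(rmA)"]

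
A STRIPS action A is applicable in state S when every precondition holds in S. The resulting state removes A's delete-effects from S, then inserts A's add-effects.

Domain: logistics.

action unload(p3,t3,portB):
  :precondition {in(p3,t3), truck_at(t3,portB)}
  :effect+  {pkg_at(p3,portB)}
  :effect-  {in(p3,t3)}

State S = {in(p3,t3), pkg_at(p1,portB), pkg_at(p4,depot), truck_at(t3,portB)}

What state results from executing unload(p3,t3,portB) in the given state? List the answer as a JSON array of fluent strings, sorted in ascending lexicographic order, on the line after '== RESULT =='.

Progress:
  pre ⊆ S: {in(p3,t3), truck_at(t3,portB)} ⊆ S  — applicable
  S \ del = {pkg_at(p1,portB), pkg_at(p4,depot), truck_at(t3,portB)}
  ∪ add   = {pkg_at(p1,portB), pkg_at(p3,portB), pkg_at(p4,depot), truck_at(t3,portB)}

== RESULT ==
["pkg_at(p1,portB)", "pkg_at(p3,portB)", "pkg_at(p4,depot)", "truck_at(t3,portB)"]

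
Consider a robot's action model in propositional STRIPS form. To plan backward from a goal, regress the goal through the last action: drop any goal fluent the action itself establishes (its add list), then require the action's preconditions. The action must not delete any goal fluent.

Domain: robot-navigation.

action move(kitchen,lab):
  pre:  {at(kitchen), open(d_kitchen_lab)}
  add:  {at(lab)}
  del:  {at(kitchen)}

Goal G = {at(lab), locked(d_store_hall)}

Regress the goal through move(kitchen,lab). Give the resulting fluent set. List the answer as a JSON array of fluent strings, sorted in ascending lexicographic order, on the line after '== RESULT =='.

Regress:
  G ∩ del = {}  (empty — regression defined)
  G \ add = {at(lab), locked(d_store_hall)} \ {at(lab)} = {locked(d_store_hall)}
  ∪ pre   = {locked(d_store_hall)} ∪ {at(kitchen), open(d_kitchen_lab)}
          = {at(kitchen), locked(d_store_hall), open(d_kitchen_lab)}

== RESULT ==
["at(kitchen)", "locked(d_store_hall)", "open(d_kitchen_lab)"]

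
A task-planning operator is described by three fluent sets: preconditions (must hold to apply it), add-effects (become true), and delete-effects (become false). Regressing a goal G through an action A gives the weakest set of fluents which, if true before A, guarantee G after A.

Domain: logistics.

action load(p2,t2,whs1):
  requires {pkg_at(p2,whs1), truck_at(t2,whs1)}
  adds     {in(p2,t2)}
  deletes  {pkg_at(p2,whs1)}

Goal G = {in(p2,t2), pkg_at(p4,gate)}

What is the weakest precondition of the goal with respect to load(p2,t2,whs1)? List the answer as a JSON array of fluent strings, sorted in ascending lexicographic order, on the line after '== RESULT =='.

Regress:
  G ∩ del = {}  (empty — regression defined)
  G \ add = {in(p2,t2), pkg_at(p4,gate)} \ {in(p2,t2)} = {pkg_at(p4,gate)}
  ∪ pre   = {pkg_at(p4,gate)} ∪ {pkg_at(p2,whs1), truck_at(t2,whs1)}
          = {pkg_at(p2,whs1), pkg_at(p4,gate), truck_at(t2,whs1)}

== RESULT ==
["pkg_at(p2,whs1)", "pkg_at(p4,gate)", "truck_at(t2,whs1)"]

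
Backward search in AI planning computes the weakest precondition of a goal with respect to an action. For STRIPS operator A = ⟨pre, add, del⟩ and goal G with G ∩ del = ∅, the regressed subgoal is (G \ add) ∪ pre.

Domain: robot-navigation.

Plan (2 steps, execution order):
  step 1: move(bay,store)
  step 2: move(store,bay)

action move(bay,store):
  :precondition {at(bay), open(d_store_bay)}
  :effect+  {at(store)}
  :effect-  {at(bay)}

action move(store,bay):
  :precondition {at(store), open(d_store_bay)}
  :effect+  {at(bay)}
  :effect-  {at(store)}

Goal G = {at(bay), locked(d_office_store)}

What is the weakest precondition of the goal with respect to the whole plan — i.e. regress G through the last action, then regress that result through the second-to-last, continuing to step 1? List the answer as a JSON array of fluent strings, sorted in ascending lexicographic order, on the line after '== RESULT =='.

Regress step by step:
  through step 2 (move(store,bay)): drop {at(bay)}, keep {locked(d_office_store)}, require {at(store), open(d_store_bay)}
    → {at(store), locked(d_office_store), open(d_store_bay)}
  through step 1 (move(bay,store)): drop {at(store)}, keep {locked(d_office_store), open(d_store_bay)}, require {at(bay), open(d_store_bay)}
    → {at(bay), locked(d_office_store), open(d_store_bay)}

== RESULT ==
["at(bay)", "locked(d_office_store)", "open(d_store_bay)"]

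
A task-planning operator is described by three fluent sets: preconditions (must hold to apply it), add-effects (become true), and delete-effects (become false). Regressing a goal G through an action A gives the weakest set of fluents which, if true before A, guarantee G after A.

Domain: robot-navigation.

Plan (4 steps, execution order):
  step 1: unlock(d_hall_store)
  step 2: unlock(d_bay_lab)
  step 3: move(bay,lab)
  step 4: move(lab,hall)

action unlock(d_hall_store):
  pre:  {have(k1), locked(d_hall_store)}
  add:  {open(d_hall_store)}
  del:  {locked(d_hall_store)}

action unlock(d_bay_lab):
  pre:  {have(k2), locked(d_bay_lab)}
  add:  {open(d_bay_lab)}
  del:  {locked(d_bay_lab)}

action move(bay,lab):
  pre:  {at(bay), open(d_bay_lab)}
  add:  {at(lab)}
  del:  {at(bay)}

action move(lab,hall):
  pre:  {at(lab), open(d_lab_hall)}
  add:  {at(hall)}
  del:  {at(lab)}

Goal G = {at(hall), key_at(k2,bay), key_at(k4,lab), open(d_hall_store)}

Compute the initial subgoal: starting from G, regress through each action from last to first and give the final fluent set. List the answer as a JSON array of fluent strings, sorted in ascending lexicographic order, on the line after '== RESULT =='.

Regress step by step:
  through step 4 (move(lab,hall)): drop {at(hall)}, keep {key_at(k2,bay), key_at(k4,lab), open(d_hall_store)}, require {at(lab), open(d_lab_hall)}
    → {at(lab), key_at(k2,bay), key_at(k4,lab), open(d_hall_store), open(d_lab_hall)}
  through step 3 (move(bay,lab)): drop {at(lab)}, keep {key_at(k2,bay), key_at(k4,lab), open(d_hall_store), open(d_lab_hall)}, require {at(bay), open(d_bay_lab)}
    → {at(bay), key_at(k2,bay), key_at(k4,lab), open(d_bay_lab), open(d_hall_store), open(d_lab_hall)}
  through step 2 (unlock(d_bay_lab)): drop {open(d_bay_lab)}, keep {at(bay), key_at(k2,bay), key_at(k4,lab), open(d_hall_store), open(d_lab_hall)}, require {have(k2), locked(d_bay_lab)}
    → {at(bay), have(k2), key_at(k2,bay), key_at(k4,lab), locked(d_bay_lab), open(d_hall_store), open(d_lab_hall)}
  through step 1 (unlock(d_hall_store)): drop {open(d_hall_store)}, keep {at(bay), have(k2), key_at(k2,bay), key_at(k4,lab), locked(d_bay_lab), open(d_lab_hall)}, require {have(k1), locked(d_hall_store)}
    → {at(bay), have(k1), have(k2), key_at(k2,bay), key_at(k4,lab), locked(d_bay_lab), locked(d_hall_store), open(d_lab_hall)}

== RESULT ==
["at(bay)", "have(k1)", "have(k2)", "key_at(k2,bay)", "key_at(k4,lab)", "locked(d_bay_lab)", "locked(d_hall_store)", "open(d_lab_hall)"]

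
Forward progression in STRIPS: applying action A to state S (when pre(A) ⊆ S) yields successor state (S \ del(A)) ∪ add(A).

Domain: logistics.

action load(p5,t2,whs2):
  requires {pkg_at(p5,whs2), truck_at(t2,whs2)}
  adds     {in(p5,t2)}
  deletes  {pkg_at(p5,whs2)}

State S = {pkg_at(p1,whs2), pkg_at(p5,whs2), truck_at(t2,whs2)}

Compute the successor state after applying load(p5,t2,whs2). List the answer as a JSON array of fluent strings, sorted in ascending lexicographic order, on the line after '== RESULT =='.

Compute (S \ del) ∪ add:
  pre ⊆ S: {pkg_at(p5,whs2), truck_at(t2,whs2)} ⊆ S  — applicable
  S \ del = {pkg_at(p1,whs2), truck_at(t2,whs2)}
  ∪ add   = {in(p5,t2), pkg_at(p1,whs2), truck_at(t2,whs2)}

== RESULT ==
["in(p5,t2)", "pkg_at(p1,whs2)", "truck_at(t2,whs2)"]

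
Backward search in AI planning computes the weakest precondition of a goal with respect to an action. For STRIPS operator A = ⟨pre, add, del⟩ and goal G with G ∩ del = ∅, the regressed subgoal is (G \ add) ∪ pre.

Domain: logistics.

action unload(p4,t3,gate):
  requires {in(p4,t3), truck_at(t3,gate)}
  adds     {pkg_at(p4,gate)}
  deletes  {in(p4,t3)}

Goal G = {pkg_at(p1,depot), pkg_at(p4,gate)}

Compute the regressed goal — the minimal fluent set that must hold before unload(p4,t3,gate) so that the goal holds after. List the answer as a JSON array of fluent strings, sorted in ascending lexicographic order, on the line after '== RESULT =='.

Compute (G \ add) ∪ pre:
  G ∩ del = {}  (empty — regression defined)
  G \ add = {pkg_at(p1,depot), pkg_at(p4,gate)} \ {pkg_at(p4,gate)} = {pkg_at(p1,depot)}
  ∪ pre   = {pkg_at(p1,depot)} ∪ {in(p4,t3), truck_at(t3,gate)}
          = {in(p4,t3), pkg_at(p1,depot), truck_at(t3,gate)}

== RESULT ==
["in(p4,t3)", "pkg_at(p1,depot)", "truck_at(t3,gate)"]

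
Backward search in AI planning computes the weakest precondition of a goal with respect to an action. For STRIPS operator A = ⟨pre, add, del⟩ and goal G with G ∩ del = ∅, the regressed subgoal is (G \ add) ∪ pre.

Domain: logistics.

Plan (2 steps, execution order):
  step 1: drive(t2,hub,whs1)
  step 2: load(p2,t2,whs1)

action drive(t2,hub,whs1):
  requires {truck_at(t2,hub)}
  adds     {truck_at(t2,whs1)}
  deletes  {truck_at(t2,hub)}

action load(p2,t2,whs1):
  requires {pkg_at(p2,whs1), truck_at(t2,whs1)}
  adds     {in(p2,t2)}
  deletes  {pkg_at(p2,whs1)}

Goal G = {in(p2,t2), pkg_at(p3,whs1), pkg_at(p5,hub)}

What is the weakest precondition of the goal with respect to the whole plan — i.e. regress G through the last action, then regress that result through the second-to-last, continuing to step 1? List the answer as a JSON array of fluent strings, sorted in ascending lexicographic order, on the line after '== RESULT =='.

Regress step by step:
  through step 2 (load(p2,t2,whs1)): drop {in(p2,t2)}, keep {pkg_at(p3,whs1), pkg_at(p5,hub)}, require {pkg_at(p2,whs1), truck_at(t2,whs1)}
    → {pkg_at(p2,whs1), pkg_at(p3,whs1), pkg_at(p5,hub), truck_at(t2,whs1)}
  through step 1 (drive(t2,hub,whs1)): drop {truck_at(t2,whs1)}, keep {pkg_at(p2,whs1), pkg_at(p3,whs1), pkg_at(p5,hub)}, require {truck_at(t2,hub)}
    → {pkg_at(p2,whs1), pkg_at(p3,whs1), pkg_at(p5,hub), truck_at(t2,hub)}

== RESULT ==
["pkg_at(p2,whs1)", "pkg_at(p3,whs1)", "pkg_at(p5,hub)", "truck_at(t2,hub)"]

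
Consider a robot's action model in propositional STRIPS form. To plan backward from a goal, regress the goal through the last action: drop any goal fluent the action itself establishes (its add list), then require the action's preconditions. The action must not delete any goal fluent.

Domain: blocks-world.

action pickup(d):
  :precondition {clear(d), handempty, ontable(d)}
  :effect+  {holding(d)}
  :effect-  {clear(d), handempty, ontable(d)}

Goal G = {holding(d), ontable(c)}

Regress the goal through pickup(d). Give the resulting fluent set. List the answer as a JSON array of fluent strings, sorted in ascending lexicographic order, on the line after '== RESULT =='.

Regress:
  G ∩ del = {}  (empty — regression defined)
  G \ add = {holding(d), ontable(c)} \ {holding(d)} = {ontable(c)}
  ∪ pre   = {ontable(c)} ∪ {clear(d), handempty, ontable(d)}
          = {clear(d), handempty, ontable(c), ontable(d)}

== RESULT ==
["clear(d)", "handempty", "ontable(c)", "ontable(d)"]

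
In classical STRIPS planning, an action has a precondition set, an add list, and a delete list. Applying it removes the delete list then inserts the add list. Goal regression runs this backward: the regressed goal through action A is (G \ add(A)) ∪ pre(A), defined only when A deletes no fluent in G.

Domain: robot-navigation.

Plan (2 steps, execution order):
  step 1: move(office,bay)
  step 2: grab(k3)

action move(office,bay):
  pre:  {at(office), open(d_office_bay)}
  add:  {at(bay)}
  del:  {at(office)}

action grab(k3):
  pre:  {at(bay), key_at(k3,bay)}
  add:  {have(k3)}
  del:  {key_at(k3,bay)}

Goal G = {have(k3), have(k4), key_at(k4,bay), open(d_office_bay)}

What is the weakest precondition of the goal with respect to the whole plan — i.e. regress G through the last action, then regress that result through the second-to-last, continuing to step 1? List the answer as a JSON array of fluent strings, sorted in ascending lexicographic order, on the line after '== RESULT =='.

Regress step by step:
  through step 2 (grab(k3)): drop {have(k3)}, keep {have(k4), key_at(k4,bay), open(d_office_bay)}, require {at(bay), key_at(k3,bay)}
    → {at(bay), have(k4), key_at(k3,bay), key_at(k4,bay), open(d_office_bay)}
  through step 1 (move(office,bay)): drop {at(bay)}, keep {have(k4), key_at(k3,bay), key_at(k4,bay), open(d_office_bay)}, require {at(office), open(d_office_bay)}
    → {at(office), have(k4), key_at(k3,bay), key_at(k4,bay), open(d_office_bay)}

== RESULT ==
["at(office)", "have(k4)", "key_at(k3,bay)", "key_at(k4,bay)", "open(d_office_bay)"]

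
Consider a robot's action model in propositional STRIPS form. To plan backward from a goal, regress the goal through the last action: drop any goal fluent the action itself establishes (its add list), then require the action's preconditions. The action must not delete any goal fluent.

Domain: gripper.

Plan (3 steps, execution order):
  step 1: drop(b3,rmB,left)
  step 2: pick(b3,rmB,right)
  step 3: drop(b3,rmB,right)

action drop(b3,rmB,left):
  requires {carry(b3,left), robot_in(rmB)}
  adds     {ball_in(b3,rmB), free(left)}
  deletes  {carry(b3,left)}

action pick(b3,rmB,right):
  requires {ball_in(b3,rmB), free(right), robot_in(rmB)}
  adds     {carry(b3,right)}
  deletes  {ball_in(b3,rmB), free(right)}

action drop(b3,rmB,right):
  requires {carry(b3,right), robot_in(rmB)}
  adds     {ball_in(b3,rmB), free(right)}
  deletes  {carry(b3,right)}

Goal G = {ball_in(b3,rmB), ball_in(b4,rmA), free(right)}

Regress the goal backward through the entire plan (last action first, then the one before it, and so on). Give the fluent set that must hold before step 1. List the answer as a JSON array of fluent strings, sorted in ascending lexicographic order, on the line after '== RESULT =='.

Work backward from the goal:
  through step 3 (drop(b3,rmB,right)): drop {ball_in(b3,rmB), free(right)}, keep {ball_in(b4,rmA)}, require {carry(b3,right), robot_in(rmB)}
    → {ball_in(b4,rmA), carry(b3,right), robot_in(rmB)}
  through step 2 (pick(b3,rmB,right)): drop {carry(b3,right)}, keep {ball_in(b4,rmA), robot_in(rmB)}, require {ball_in(b3,rmB), free(right), robot_in(rmB)}
    → {ball_in(b3,rmB), ball_in(b4,rmA), free(right), robot_in(rmB)}
  through step 1 (drop(b3,rmB,left)): drop {ball_in(b3,rmB)}, keep {ball_in(b4,rmA), free(right), robot_in(rmB)}, require {carry(b3,left), robot_in(rmB)}
    → {ball_in(b4,rmA), carry(b3,left), free(right), robot_in(rmB)}

== RESULT ==
["ball_in(b4,rmA)", "carry(b3,left)", "free(right)", "robot_in(rmB)"]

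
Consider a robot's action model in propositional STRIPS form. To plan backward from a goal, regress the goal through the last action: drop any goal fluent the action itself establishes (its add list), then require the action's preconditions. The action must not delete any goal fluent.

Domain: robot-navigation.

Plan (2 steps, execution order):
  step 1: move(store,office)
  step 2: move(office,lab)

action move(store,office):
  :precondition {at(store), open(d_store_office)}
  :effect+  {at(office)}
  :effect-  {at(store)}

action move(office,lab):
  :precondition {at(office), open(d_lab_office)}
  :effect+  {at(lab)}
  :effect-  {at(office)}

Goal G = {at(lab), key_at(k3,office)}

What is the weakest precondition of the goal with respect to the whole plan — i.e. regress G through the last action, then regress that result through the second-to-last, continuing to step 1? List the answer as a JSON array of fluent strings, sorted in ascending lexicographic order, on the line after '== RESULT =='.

Work backward from the goal:
  through step 2 (move(office,lab)): drop {at(lab)}, keep {key_at(k3,office)}, require {at(office), open(d_lab_office)}
    → {at(office), key_at(k3,office), open(d_lab_office)}
  through step 1 (move(store,office)): drop {at(office)}, keep {key_at(k3,office), open(d_lab_office)}, require {at(store), open(d_store_office)}
    → {at(store), key_at(k3,office), open(d_lab_office), open(d_store_office)}

== RESULT ==
["at(store)", "key_at(k3,office)", "open(d_lab_office)", "open(d_store_office)"]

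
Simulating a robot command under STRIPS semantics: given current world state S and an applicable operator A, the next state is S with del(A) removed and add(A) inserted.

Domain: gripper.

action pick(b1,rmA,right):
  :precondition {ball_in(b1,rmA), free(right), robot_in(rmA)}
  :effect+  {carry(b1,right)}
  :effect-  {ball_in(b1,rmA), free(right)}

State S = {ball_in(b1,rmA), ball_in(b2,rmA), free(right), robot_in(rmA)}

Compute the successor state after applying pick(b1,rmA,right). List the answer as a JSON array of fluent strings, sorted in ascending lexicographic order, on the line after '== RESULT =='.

Compute (S \ del) ∪ add:
  pre ⊆ S: {ball_in(b1,rmA), free(right), robot_in(rmA)} ⊆ S  — applicable
  S \ del = {ball_in(b2,rmA), robot_in(rmA)}
  ∪ add   = {ball_in(b2,rmA), carry(b1,right), robot_in(rmA)}

== RESULT ==
["ball_in(b2,rmA)", "carry(b1,right)", "robot_in(rmA)"]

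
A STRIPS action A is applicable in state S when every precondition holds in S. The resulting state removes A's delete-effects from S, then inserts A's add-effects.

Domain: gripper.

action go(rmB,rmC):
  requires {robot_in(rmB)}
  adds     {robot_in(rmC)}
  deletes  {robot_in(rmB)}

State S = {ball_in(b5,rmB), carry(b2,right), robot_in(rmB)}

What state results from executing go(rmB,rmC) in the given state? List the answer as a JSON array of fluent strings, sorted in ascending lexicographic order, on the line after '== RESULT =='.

Compute (S \ del) ∪ add:
  pre ⊆ S: {robot_in(rmB)} ⊆ S  — applicable
  S \ del = {ball_in(b5,rmB), carry(b2,right)}
  ∪ add   = {ball_in(b5,rmB), carry(b2,right), robot_in(rmC)}

== RESULT ==
["ball_in(b5,rmB)", "carry(b2,right)", "robot_in(rmC)"]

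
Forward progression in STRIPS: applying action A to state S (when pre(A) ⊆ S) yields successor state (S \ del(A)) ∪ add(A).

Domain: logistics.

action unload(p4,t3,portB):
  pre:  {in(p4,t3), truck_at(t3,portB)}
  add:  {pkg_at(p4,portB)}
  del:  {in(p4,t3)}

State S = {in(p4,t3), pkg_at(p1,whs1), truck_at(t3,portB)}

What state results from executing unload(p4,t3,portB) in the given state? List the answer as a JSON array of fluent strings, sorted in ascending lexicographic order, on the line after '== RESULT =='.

Compute (S \ del) ∪ add:
  pre ⊆ S: {in(p4,t3), truck_at(t3,portB)} ⊆ S  — applicable
  S \ del = {pkg_at(p1,whs1), truck_at(t3,portB)}
  ∪ add   = {pkg_at(p1,whs1), pkg_at(p4,portB), truck_at(t3,portB)}

== RESULT ==
["pkg_at(p1,whs1)", "pkg_at(p4,portB)", "truck_at(t3,portB)"]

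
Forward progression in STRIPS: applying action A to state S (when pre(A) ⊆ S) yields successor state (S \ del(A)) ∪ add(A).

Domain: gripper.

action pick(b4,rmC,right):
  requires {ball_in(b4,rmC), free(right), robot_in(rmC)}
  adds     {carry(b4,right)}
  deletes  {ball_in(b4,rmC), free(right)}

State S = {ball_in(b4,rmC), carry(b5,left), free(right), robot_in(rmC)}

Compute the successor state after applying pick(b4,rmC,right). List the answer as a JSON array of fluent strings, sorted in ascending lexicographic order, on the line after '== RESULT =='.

Progress:
  pre ⊆ S: {ball_in(b4,rmC), free(right), robot_in(rmC)} ⊆ S  — applicable
  S \ del = {carry(b5,left), robot_in(rmC)}
  ∪ add   = {carry(b4,right), carry(b5,left), robot_in(rmC)}

== RESULT ==
["carry(b4,right)", "carry(b5,left)", "robot_in(rmC)"]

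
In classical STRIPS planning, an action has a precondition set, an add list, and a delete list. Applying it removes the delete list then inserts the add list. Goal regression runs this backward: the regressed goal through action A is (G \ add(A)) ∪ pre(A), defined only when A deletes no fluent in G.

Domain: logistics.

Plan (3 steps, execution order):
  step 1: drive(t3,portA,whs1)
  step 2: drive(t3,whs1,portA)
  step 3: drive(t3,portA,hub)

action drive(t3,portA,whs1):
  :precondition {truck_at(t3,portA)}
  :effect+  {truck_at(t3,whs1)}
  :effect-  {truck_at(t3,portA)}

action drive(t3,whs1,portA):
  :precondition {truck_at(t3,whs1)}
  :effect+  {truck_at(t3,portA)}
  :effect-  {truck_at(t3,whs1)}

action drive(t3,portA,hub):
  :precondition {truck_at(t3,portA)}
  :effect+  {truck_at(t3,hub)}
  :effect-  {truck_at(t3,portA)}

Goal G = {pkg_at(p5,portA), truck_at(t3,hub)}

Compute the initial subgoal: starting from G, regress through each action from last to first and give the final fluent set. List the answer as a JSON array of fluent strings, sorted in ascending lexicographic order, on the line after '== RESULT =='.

Work backward from the goal:
  through step 3 (drive(t3,portA,hub)): drop {truck_at(t3,hub)}, keep {pkg_at(p5,portA)}, require {truck_at(t3,portA)}
    → {pkg_at(p5,portA), truck_at(t3,portA)}
  through step 2 (drive(t3,whs1,portA)): drop {truck_at(t3,portA)}, keep {pkg_at(p5,portA)}, require {truck_at(t3,whs1)}
    → {pkg_at(p5,portA), truck_at(t3,whs1)}
  through step 1 (drive(t3,portA,whs1)): drop {truck_at(t3,whs1)}, keep {pkg_at(p5,portA)}, require {truck_at(t3,portA)}
    → {pkg_at(p5,portA), truck_at(t3,portA)}

== RESULT ==
["pkg_at(p5,portA)", "truck_at(t3,portA)"]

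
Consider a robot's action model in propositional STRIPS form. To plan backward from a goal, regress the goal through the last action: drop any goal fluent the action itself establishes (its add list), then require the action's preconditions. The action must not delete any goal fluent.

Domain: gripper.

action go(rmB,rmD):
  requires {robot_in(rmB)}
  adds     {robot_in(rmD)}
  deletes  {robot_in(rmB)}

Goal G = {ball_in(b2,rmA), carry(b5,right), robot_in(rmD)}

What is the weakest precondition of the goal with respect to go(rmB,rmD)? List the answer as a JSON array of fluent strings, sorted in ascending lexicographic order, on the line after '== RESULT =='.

Compute (G \ add) ∪ pre:
  G ∩ del = {}  (empty — regression defined)
  G \ add = {ball_in(b2,rmA), carry(b5,right), robot_in(rmD)} \ {robot_in(rmD)} = {ball_in(b2,rmA), carry(b5,right)}
  ∪ pre   = {ball_in(b2,rmA), carry(b5,right)} ∪ {robot_in(rmB)}
          = {ball_in(b2,rmA), carry(b5,right), robot_in(rmB)}

== RESULT ==
["ball_in(b2,rmA)", "carry(b5,right)", "robot_in(rmB)"]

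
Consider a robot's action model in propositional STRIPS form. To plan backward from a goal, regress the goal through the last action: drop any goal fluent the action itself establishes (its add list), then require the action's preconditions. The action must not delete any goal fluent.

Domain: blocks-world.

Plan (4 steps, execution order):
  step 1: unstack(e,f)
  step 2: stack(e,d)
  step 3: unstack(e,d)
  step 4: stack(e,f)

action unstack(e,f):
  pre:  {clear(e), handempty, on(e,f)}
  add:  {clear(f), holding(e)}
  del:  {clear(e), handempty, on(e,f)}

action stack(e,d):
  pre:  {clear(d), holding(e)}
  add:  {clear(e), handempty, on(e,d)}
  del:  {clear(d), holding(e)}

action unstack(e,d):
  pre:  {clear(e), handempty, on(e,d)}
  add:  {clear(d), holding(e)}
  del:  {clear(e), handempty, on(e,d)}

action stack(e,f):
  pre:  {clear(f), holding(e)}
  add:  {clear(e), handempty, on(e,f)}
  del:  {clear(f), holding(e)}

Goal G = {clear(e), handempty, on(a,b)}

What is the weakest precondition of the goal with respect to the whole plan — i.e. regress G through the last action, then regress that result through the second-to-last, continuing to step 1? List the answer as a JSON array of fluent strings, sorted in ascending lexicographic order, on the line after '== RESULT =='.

Regress step by step:
  through step 4 (stack(e,f)): drop {clear(e), handempty}, keep {on(a,b)}, require {clear(f), holding(e)}
    → {clear(f), holding(e), on(a,b)}
  through step 3 (unstack(e,d)): drop {holding(e)}, keep {clear(f), on(a,b)}, require {clear(e), handempty, on(e,d)}
    → {clear(e), clear(f), handempty, on(a,b), on(e,d)}
  through step 2 (stack(e,d)): drop {clear(e), handempty, on(e,d)}, keep {clear(f), on(a,b)}, require {clear(d), holding(e)}
    → {clear(d), clear(f), holding(e), on(a,b)}
  through step 1 (unstack(e,f)): drop {clear(f), holding(e)}, keep {clear(d), on(a,b)}, require {clear(e), handempty, on(e,f)}
    → {clear(d), clear(e), handempty, on(a,b), on(e,f)}

== RESULT ==
["clear(d)", "clear(e)", "handempty", "on(a,b)", "on(e,f)"]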